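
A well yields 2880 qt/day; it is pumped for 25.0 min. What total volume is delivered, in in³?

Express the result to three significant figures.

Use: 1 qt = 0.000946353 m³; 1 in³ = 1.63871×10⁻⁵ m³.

2880 qt/day → 3.15451×10⁻⁵ m³/s
25.0 min → 1500 s
V = Q × t = 3.15451×10⁻⁵ × 1500 = 0.0473176 m³
In in³: 0.0473176 / 1.63871×10⁻⁵ = 2887.49 in³

2890 in³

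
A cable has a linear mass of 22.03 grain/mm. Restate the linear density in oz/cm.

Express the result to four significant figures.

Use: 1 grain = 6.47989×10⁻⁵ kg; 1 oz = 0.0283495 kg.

22.03 grain/mm × 6.47989×10⁻⁵ kg/grain ÷ 0.001 m/mm = 1.42752 kg/m
1.42752 kg/m ÷ 0.0283495 kg/oz × 0.01 m/cm = 0.503543 oz/cm

0.5035 oz/cm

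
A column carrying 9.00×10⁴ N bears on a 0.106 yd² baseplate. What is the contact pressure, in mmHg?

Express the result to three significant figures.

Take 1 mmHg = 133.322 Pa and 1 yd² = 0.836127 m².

0.106 yd² × 0.836127 = 0.0886295 m²
P = F / A = 90000 N / 0.0886295 m² = 1.01546×10⁶ Pa
1.01546×10⁶ Pa ÷ (133.322 Pa/mmHg) = 7616.6 mmHg

7620 mmHg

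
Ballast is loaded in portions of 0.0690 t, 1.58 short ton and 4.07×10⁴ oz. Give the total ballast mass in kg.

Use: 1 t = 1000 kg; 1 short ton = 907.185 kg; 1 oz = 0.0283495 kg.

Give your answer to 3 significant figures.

0.0690 t × 1000 = 69 kg
1.58 short ton × 907.185 = 1433.35 kg
4.07×10⁴ oz × 0.0283495 = 1153.82 kg
Sum: 69 + 1433.35 + 1153.82 = 2656.17 kg

2660 kg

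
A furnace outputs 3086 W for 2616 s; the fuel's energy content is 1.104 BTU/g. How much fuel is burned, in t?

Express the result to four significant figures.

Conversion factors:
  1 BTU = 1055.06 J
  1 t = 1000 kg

0.006931 t

E = P × t = 3086 × 2616 = 8.07298×10⁶ J
1.104 BTU/g → 1.16479×10⁶ J/kg
m = E / e_s = 8.07298×10⁶ / 1.16479×10⁶ = 6.93085 kg
In t: 6.93085 / 1000 = 0.00693085 t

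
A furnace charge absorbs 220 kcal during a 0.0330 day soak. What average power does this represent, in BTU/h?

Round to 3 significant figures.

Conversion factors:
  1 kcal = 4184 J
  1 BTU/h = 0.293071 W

220 kcal × 4184 → 920480 J
0.0330 day × 86400 → 2851.2 s
P = E / t = 920480 J / 2851.2 s = 322.84 W
322.84 W ÷ (0.293071 W/BTU/h) = 1101.58 BTU/h

1100 BTU/h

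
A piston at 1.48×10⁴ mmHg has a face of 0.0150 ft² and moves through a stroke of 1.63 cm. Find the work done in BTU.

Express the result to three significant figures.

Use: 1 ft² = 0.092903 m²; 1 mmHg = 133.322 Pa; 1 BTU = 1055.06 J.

0.0425 BTU

1.48×10⁴ mmHg → 1.97317×10⁶ Pa
0.0150 ft² → 0.00139354 m²
F = P × A = 1.97317×10⁶ × 0.00139354 = 2749.69 N
1.63 cm → 0.0163 m
W = F × d = 2749.69 × 0.0163 = 44.8199 J
In BTU: 44.8199 / 1055.06 = 0.0424809 BTU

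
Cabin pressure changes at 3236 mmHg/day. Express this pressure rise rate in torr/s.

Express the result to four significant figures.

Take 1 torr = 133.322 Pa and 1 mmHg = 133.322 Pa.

0.03745 torr/s

3236 mmHg/day × 133.322 Pa/mmHg ÷ 86400 s/day = 4.9934 Pa/s
4.9934 Pa/s ÷ 133.322 Pa/torr = 0.0374537 torr/s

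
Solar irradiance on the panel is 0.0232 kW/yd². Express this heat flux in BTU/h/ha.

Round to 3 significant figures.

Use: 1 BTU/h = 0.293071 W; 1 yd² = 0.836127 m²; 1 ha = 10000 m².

0.0232 kW/yd² × 1000 W/kW ÷ 0.836127 m²/yd² = 27.747 W/m²
27.747 W/m² ÷ 0.293071 W/BTU/h × 10000 m²/ha = 946767 BTU/h/ha

9.47×10⁵ BTU/h/ha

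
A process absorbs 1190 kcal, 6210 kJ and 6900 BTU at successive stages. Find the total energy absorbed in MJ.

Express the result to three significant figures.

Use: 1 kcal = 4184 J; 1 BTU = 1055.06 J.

18.5 MJ

1190 kcal × 4184 = 4.97896×10⁶ J
6210 kJ × 1000 = 6.21×10⁶ J
6900 BTU × 1055.06 = 7.27991×10⁶ J
Sum: 4.97896×10⁶ + 6.21×10⁶ + 7.27991×10⁶ = 1.84689×10⁷ J
In MJ: 1.84689×10⁷ / 1000000 = 18.4689 MJ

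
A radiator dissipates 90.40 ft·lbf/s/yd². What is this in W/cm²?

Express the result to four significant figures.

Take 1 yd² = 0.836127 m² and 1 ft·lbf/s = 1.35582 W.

90.40 ft·lbf/s/yd² × 1.35582 W/ft·lbf/s ÷ 0.836127 m²/yd² = 146.588 W/m²
146.588 W/m² × 0.0001 m²/cm² = 0.0146588 W/cm²

0.01466 W/cm²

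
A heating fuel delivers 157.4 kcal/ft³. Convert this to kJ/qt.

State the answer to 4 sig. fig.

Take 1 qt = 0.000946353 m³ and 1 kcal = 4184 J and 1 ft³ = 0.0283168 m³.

22.01 kJ/qt

157.4 kcal/ft³ × 4184 J/kcal ÷ 0.0283168 m³/ft³ = 2.32569×10⁷ J/m³
2.32569×10⁷ J/m³ ÷ 1000 J/kJ × 0.000946353 m³/qt = 22.0092 kJ/qt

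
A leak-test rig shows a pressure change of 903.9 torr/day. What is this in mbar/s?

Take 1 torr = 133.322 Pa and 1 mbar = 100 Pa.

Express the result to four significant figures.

903.9 torr/day × 133.322 Pa/torr ÷ 86400 s/day = 1.39479 Pa/s
1.39479 Pa/s ÷ 100 Pa/mbar = 0.0139479 mbar/s

0.01395 mbar/s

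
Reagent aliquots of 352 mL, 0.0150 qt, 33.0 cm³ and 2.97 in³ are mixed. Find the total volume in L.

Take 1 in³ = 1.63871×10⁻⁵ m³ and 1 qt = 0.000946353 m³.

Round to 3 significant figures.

352 mL × 10⁻⁶ → 3.52×10⁻⁴ m³
0.0150 qt × 0.000946353 → 1.41953×10⁻⁵ m³
33.0 cm³ × 10⁻⁶ → 3.3×10⁻⁵ m³
2.97 in³ × 1.63871×10⁻⁵ → 4.86697×10⁻⁵ m³
Combined: 3.52×10⁻⁴ + 1.41953×10⁻⁵ + 3.3×10⁻⁵ + 4.86697×10⁻⁵ = 4.47865×10⁻⁴ m³
In L: 4.47865×10⁻⁴ / 0.001 = 0.447865 L

0.448 L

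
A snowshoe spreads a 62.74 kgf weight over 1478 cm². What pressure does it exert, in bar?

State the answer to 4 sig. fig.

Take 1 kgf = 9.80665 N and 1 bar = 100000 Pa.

0.04163 bar

62.74 kgf × 9.80665 → 615.269 N
1478 cm² × 0.0001 → 0.1478 m²
P = F / A = 615.269 N / 0.1478 m² = 4162.85 Pa
4162.85 Pa ÷ (100000 Pa/bar) = 0.0416285 bar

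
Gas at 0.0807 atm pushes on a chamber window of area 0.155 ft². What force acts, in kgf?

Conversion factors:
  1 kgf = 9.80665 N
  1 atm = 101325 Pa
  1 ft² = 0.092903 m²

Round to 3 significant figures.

12.0 kgf

0.0807 atm × 101325 = 8176.93 Pa
0.155 ft² × 0.092903 = 0.0144 m²
F = P × A = 8176.93 Pa × 0.0144 m² = 117.748 N
117.748 N ÷ (9.80665 N/kgf) = 12.007 kgf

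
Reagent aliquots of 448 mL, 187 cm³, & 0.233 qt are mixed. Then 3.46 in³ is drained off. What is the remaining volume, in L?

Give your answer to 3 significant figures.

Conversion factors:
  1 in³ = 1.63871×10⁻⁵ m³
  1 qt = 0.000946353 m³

0.799 L

448 mL × 10⁻⁶ → 4.48×10⁻⁴ m³
187 cm³ × 10⁻⁶ → 1.87×10⁻⁴ m³
0.233 qt × 0.000946353 → 2.205×10⁻⁴ m³
3.46 in³ × 1.63871×10⁻⁵ → 5.66994×10⁻⁵ m³
Sum: 4.48×10⁻⁴ + 1.87×10⁻⁴ + 2.205×10⁻⁴ − 5.66994×10⁻⁵ = 7.98801×10⁻⁴ m³
In L: 7.98801×10⁻⁴ / 0.001 = 0.798801 L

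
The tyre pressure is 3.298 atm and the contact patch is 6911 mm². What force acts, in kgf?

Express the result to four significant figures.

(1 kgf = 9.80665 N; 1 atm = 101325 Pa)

235.5 kgf

3.298 atm × 101325 → 334170 Pa
6911 mm² × 10⁻⁶ → 0.006911 m²
F = P × A = 334170 Pa × 0.006911 m² = 2309.45 N
2309.45 N ÷ (9.80665 N/kgf) = 235.498 kgf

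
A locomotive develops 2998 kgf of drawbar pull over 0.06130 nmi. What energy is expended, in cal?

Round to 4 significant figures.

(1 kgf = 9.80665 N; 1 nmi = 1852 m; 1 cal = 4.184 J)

2998 kgf × 9.80665 = 29400.3 N
0.06130 nmi × 1852 = 113.528 m
W = F × d = 29400.3 N × 113.528 m = 3.33776×10⁶ J
3.33776×10⁶ J ÷ (4.184 J/cal) = 797744 cal

7.977×10⁵ cal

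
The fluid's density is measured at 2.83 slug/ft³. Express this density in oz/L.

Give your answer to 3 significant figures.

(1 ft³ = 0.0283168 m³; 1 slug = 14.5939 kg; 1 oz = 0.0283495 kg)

51.4 oz/L

2.83 slug/ft³ × 14.5939 kg/slug ÷ 0.0283168 m³/ft³ = 1458.52 kg/m³
1458.52 kg/m³ ÷ 0.0283495 kg/oz × 0.001 m³/L = 51.4478 oz/L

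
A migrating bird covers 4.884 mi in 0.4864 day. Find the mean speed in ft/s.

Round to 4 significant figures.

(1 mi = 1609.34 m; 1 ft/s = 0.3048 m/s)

0.6136 ft/s

4.884 mi × 1609.34 → 7860.02 m
0.4864 day × 86400 → 42025 s
v = d / t = 7860.02 m / 42025 s = 0.187032 m/s
0.187032 m/s ÷ (0.3048 m/s/ft/s) = 0.613622 ft/s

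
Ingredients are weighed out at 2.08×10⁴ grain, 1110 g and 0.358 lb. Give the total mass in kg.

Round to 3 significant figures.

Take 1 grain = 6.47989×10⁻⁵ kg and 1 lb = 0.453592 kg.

2.08×10⁴ grain × 6.47989×10⁻⁵ → 1.34782 kg
1110 g × 0.001 → 1.11 kg
0.358 lb × 0.453592 → 0.162386 kg
Total: 1.34782 + 1.11 + 0.162386 = 2.62021 kg

2.62 kg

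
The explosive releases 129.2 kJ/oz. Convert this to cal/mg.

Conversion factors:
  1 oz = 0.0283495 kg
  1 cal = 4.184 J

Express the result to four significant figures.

129.2 kJ/oz × 1000 J/kJ ÷ 0.0283495 kg/oz = 4.5574×10⁶ J/kg
4.5574×10⁶ J/kg ÷ 4.184 J/cal × 10⁻⁶ kg/mg = 1.08924 cal/mg

1.089 cal/mg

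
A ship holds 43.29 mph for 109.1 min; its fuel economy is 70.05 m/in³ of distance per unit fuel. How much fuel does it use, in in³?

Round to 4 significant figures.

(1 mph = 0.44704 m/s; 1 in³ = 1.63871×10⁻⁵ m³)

43.29 mph → 19.3524 m/s
109.1 min → 6546 s
d = v × t = 19.3524 × 6546 = 126681 m
70.05 m/in³ → 4.2747×10⁶ m/m³
V = d / (distance per unit fuel) = 126681 / 4.2747×10⁶ = 0.0296351 m³
In in³: 0.0296351 / 1.63871×10⁻⁵ = 1808.44 in³

1808 in³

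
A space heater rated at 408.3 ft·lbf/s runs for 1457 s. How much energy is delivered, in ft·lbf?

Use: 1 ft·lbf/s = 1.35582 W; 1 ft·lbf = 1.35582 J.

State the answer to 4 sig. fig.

5.949×10⁵ ft·lbf

408.3 ft·lbf/s × 1.35582 → 553.581 W
E = P × t = 553.581 W × 1457 s = 806568 J
806568 J ÷ (1.35582 J/ft·lbf) = 594893 ft·lbf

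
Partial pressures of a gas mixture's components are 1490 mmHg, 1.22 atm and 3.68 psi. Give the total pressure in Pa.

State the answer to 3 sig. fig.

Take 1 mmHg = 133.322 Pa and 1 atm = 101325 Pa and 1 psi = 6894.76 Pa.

1490 mmHg × 133.322 = 198650 Pa
1.22 atm × 101325 = 123616 Pa
3.68 psi × 6894.76 = 25372.7 Pa
Combined: 198650 + 123616 + 25372.7 = 347639 Pa

3.48×10⁵ Pa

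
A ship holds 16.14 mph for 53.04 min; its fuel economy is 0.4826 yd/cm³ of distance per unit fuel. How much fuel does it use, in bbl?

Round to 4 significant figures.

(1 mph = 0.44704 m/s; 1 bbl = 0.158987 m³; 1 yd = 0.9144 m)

16.14 mph → 7.21523 m/s
53.04 min → 3182.4 s
d = v × t = 7.21523 × 3182.4 = 22961.7 m
0.4826 yd/cm³ → 441289 m/m³
V = d / (distance per unit fuel) = 22961.7 / 441289 = 0.0520332 m³
In bbl: 0.0520332 / 0.158987 = 0.32728 bbl

0.3273 bbl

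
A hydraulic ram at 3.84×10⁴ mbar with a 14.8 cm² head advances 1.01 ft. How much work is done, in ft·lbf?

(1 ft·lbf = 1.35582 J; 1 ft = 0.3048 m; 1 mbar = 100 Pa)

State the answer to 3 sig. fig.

3.84×10⁴ mbar → 3.84×10⁶ Pa
14.8 cm² → 0.00148 m²
F = P × A = 3.84×10⁶ × 0.00148 = 5683.2 N
1.01 ft → 0.307848 m
W = F × d = 5683.2 × 0.307848 = 1749.56 J
In ft·lbf: 1749.56 / 1.35582 = 1290.41 ft·lbf

1290 ft·lbf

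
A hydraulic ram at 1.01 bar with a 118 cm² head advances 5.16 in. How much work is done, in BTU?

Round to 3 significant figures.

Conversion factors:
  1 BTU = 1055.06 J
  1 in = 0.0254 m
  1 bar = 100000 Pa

1.01 bar → 101000 Pa
118 cm² → 0.0118 m²
F = P × A = 101000 × 0.0118 = 1191.8 N
5.16 in → 0.131064 m
W = F × d = 1191.8 × 0.131064 = 156.202 J
In BTU: 156.202 / 1055.06 = 0.14805 BTU

0.148 BTU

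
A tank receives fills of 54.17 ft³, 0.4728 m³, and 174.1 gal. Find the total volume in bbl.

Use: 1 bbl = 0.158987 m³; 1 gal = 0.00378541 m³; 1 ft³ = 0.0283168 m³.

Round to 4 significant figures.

54.17 ft³ × 0.0283168 → 1.53392 m³
0.4728 m³ (already m³)
174.1 gal × 0.00378541 → 0.65904 m³
Combined: 1.53392 + 0.4728 + 0.65904 = 2.66576 m³
In bbl: 2.66576 / 0.158987 = 16.7672 bbl

16.77 bbl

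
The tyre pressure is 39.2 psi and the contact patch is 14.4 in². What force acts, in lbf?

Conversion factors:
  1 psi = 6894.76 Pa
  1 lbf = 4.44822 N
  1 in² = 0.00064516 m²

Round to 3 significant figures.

564 lbf

39.2 psi × 6894.76 = 270275 Pa
14.4 in² × 0.00064516 = 0.0092903 m²
F = P × A = 270275 Pa × 0.0092903 m² = 2510.94 N
2510.94 N ÷ (4.44822 N/lbf) = 564.482 lbf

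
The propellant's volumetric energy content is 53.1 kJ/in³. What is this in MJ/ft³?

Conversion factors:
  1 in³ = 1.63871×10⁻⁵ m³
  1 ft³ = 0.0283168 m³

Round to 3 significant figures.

53.1 kJ/in³ × 1000 J/kJ ÷ 1.63871×10⁻⁵ m³/in³ = 3.24035×10⁹ J/m³
3.24035×10⁹ J/m³ ÷ 1000000 J/MJ × 0.0283168 m³/ft³ = 91.7563 MJ/ft³

91.8 MJ/ft³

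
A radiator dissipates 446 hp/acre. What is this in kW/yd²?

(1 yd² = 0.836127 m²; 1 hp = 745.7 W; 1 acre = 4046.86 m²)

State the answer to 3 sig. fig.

446 hp/acre × 745.7 W/hp ÷ 4046.86 m²/acre = 82.1828 W/m²
82.1828 W/m² ÷ 1000 W/kW × 0.836127 m²/yd² = 0.0687153 kW/yd²

0.0687 kW/yd²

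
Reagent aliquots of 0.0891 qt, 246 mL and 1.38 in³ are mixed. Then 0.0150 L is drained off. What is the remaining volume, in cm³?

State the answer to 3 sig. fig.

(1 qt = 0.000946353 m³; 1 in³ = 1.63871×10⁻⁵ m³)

338 cm³

0.0891 qt × 0.000946353 → 8.43201×10⁻⁵ m³
246 mL × 10⁻⁶ → 2.46×10⁻⁴ m³
1.38 in³ × 1.63871×10⁻⁵ → 2.26142×10⁻⁵ m³
0.0150 L × 0.001 → 1.5×10⁻⁵ m³
Result: 8.43201×10⁻⁵ + 2.46×10⁻⁴ + 2.26142×10⁻⁵ − 1.5×10⁻⁵ = 3.37934×10⁻⁴ m³
In cm³: 3.37934×10⁻⁴ / 10⁻⁶ = 337.934 cm³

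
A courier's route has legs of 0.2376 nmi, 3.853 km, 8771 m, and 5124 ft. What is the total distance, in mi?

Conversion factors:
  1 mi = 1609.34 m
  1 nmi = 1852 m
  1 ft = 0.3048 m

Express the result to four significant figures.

9.088 mi

0.2376 nmi × 1852 → 440.035 m
3.853 km × 1000 → 3853 m
8771 m (already m)
5124 ft × 0.3048 → 1561.8 m
Combined: 440.035 + 3853 + 8771 + 1561.8 = 14625.8 m
In mi: 14625.8 / 1609.34 = 9.08807 mi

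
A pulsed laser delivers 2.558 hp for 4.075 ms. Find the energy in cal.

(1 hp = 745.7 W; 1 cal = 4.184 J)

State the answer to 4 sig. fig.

1.858 cal

2.558 hp × 745.7 → 1907.5 W
4.075 ms × 0.001 → 0.004075 s
E = P × t = 1907.5 W × 0.004075 s = 7.77306 J
7.77306 J ÷ (4.184 J/cal) = 1.85781 cal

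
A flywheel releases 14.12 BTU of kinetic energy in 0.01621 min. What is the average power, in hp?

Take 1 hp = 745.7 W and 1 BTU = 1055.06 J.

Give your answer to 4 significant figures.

14.12 BTU × 1055.06 = 14897.4 J
0.01621 min × 60 = 0.9726 s
P = E / t = 14897.4 J / 0.9726 s = 15317.1 W
15317.1 W ÷ (745.7 W/hp) = 20.5406 hp

20.54 hp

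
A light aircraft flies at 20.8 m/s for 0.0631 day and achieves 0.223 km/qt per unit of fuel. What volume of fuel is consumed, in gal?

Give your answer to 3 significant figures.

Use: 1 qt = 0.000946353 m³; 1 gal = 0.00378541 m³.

0.0631 day → 5451.84 s
d = v × t = 20.8 × 5451.84 = 113398 m
0.223 km/qt → 235641 m/m³
V = d / (distance per unit fuel) = 113398 / 235641 = 0.481232 m³
In gal: 0.481232 / 0.00378541 = 127.128 gal

127 gal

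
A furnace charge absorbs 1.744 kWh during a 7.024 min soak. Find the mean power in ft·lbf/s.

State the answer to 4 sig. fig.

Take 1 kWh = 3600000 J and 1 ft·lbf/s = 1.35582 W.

1.744 kWh × 3600000 → 6.2784×10⁶ J
7.024 min × 60 → 421.44 s
P = E / t = 6.2784×10⁶ J / 421.44 s = 14897.5 W
14897.5 W ÷ (1.35582 W/ft·lbf/s) = 10987.8 ft·lbf/s

1.099×10⁴ ft·lbf/s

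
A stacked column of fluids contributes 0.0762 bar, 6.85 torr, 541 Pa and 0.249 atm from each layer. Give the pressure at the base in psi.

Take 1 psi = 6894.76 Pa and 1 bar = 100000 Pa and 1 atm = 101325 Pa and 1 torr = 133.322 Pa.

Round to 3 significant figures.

4.98 psi

0.0762 bar × 100000 = 7620 Pa
6.85 torr × 133.322 = 913.256 Pa
541 Pa (already Pa)
0.249 atm × 101325 = 25229.9 Pa
Combined: 7620 + 913.256 + 541 + 25229.9 = 34304.2 Pa
In psi: 34304.2 / 6894.76 = 4.9754 psi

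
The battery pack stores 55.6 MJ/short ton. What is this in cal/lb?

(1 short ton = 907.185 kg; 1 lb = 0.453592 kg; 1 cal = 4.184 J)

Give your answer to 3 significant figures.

55.6 MJ/short ton × 1000000 J/MJ ÷ 907.185 kg/short ton = 61288.5 J/kg
61288.5 J/kg ÷ 4.184 J/cal × 0.453592 kg/lb = 6644.35 cal/lb

6640 cal/lb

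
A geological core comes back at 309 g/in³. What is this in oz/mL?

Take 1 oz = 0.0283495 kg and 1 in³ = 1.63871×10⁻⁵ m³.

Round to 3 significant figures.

0.665 oz/mL

309 g/in³ × 0.001 kg/g ÷ 1.63871×10⁻⁵ m³/in³ = 18856.3 kg/m³
18856.3 kg/m³ ÷ 0.0283495 kg/oz × 10⁻⁶ m³/mL = 0.665137 oz/mL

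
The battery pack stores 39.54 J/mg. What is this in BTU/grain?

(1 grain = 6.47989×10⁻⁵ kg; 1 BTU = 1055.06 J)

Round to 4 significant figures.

39.54 J/mg ÷ 10⁻⁶ kg/mg = 3.954×10⁷ J/kg
3.954×10⁷ J/kg ÷ 1055.06 J/BTU × 6.47989×10⁻⁵ kg/grain = 2.42844 BTU/grain

2.428 BTU/grain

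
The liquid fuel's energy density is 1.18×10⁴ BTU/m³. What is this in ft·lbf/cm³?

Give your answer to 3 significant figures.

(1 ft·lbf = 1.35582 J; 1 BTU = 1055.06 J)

1.18×10⁴ BTU/m³ × 1055.06 J/BTU = 1.24497×10⁷ J/m³
1.24497×10⁷ J/m³ ÷ 1.35582 J/ft·lbf × 10⁻⁶ m³/cm³ = 9.18241 ft·lbf/cm³

9.18 ft·lbf/cm³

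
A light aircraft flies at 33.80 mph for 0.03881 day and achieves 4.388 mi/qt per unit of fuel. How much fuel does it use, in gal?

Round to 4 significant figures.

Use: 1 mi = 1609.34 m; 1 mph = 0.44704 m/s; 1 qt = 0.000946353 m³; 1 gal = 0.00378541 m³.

1.794 gal

33.80 mph → 15.11 m/s
0.03881 day → 3353.18 s
d = v × t = 15.11 × 3353.18 = 50666.5 m
4.388 mi/qt → 7.4621×10⁶ m/m³
V = d / (distance per unit fuel) = 50666.5 / 7.4621×10⁶ = 0.00678984 m³
In gal: 0.00678984 / 0.00378541 = 1.79369 gal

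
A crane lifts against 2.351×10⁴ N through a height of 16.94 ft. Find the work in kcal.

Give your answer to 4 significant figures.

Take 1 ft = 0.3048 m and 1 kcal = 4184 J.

29.01 kcal

16.94 ft × 0.3048 = 5.16331 m
W = F × d = 23510 N × 5.16331 m = 121389 J
121389 J ÷ (4184 J/kcal) = 29.0127 kcal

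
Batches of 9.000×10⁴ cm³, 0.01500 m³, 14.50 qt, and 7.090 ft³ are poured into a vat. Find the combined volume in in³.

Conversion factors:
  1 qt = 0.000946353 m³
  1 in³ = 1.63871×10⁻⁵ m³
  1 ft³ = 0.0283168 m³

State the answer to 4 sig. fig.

9.000×10⁴ cm³ × 10⁻⁶ = 0.09 m³
0.01500 m³ (already m³)
14.50 qt × 0.000946353 = 0.0137221 m³
7.090 ft³ × 0.0283168 = 0.200766 m³
Sum: 0.09 + 0.015 + 0.0137221 + 0.200766 = 0.319488 m³
In in³: 0.319488 / 1.63871×10⁻⁵ = 19496.3 in³

1.950×10⁴ in³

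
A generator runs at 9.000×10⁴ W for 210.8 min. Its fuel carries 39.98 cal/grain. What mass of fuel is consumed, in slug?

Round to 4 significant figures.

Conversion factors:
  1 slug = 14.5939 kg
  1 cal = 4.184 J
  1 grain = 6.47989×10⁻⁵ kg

210.8 min → 12648 s
E = P × t = 90000 × 12648 = 1.13832×10⁹ J
39.98 cal/grain → 2.58147×10⁶ J/kg
m = E / e_s = 1.13832×10⁹ / 2.58147×10⁶ = 440.958 kg
In slug: 440.958 / 14.5939 = 30.2152 slug

30.22 slug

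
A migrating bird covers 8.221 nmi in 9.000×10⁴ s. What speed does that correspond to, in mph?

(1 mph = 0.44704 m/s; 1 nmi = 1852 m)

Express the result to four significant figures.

0.3784 mph

8.221 nmi × 1852 = 15225.3 m
v = d / t = 15225.3 m / 90000 s = 0.16917 m/s
0.16917 m/s ÷ (0.44704 m/s/mph) = 0.378423 mph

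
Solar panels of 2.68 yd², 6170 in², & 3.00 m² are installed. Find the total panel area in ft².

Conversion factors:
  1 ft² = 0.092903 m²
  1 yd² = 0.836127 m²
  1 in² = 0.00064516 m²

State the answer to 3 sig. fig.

99.3 ft²

2.68 yd² × 0.836127 = 2.24082 m²
6170 in² × 0.00064516 = 3.98064 m²
3.00 m² (already m²)
Sum: 2.24082 + 3.98064 + 3 = 9.22146 m²
In ft²: 9.22146 / 0.092903 = 99.259 ft²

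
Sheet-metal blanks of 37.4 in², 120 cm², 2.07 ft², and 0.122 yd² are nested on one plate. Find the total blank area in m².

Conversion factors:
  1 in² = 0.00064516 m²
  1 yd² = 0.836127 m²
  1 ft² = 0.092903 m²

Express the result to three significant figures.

0.330 m²

37.4 in² × 0.00064516 = 0.024129 m²
120 cm² × 0.0001 = 0.012 m²
2.07 ft² × 0.092903 = 0.192309 m²
0.122 yd² × 0.836127 = 0.102007 m²
Combined: 0.024129 + 0.012 + 0.192309 + 0.102007 = 0.330445 m²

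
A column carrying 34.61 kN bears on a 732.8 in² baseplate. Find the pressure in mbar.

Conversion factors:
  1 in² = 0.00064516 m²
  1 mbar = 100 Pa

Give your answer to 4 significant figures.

732.1 mbar

34.61 kN × 1000 = 34610 N
732.8 in² × 0.00064516 = 0.472773 m²
P = F / A = 34610 N / 0.472773 m² = 73206.4 Pa
73206.4 Pa ÷ (100 Pa/mbar) = 732.064 mbar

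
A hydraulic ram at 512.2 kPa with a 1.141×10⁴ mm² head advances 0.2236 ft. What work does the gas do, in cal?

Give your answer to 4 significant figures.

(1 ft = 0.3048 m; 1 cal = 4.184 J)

95.20 cal

512.2 kPa → 512200 Pa
1.141×10⁴ mm² → 0.01141 m²
F = P × A = 512200 × 0.01141 = 5844.2 N
0.2236 ft → 0.0681533 m
W = F × d = 5844.2 × 0.0681533 = 398.302 J
In cal: 398.302 / 4.184 = 95.1965 cal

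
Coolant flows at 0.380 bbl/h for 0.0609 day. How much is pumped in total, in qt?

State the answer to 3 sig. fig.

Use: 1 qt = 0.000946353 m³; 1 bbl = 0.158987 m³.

93.3 qt

0.380 bbl/h → 1.6782×10⁻⁵ m³/s
0.0609 day → 5261.76 s
V = Q × t = 1.6782×10⁻⁵ × 5261.76 = 0.0883029 m³
In qt: 0.0883029 / 0.000946353 = 93.3086 qt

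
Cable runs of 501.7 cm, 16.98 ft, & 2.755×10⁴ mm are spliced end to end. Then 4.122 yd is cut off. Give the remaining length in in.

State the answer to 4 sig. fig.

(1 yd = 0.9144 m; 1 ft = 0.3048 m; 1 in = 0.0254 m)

501.7 cm × 0.01 → 5.017 m
16.98 ft × 0.3048 → 5.1755 m
2.755×10⁴ mm × 0.001 → 27.55 m
4.122 yd × 0.9144 → 3.76916 m
Sum: 5.017 + 5.1755 + 27.55 − 3.76916 = 33.9733 m
In in: 33.9733 / 0.0254 = 1337.53 in

1338 in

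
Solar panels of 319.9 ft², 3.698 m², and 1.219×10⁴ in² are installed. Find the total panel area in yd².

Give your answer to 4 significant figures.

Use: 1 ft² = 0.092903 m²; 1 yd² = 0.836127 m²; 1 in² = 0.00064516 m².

319.9 ft² × 0.092903 = 29.7197 m²
3.698 m² (already m²)
1.219×10⁴ in² × 0.00064516 = 7.8645 m²
Total: 29.7197 + 3.698 + 7.8645 = 41.2822 m²
In yd²: 41.2822 / 0.836127 = 49.3731 yd²

49.37 yd²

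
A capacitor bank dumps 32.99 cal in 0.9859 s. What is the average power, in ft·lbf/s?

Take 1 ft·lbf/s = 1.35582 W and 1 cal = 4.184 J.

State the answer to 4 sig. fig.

103.3 ft·lbf/s

32.99 cal × 4.184 = 138.03 J
P = E / t = 138.03 J / 0.9859 s = 140.004 W
140.004 W ÷ (1.35582 W/ft·lbf/s) = 103.261 ft·lbf/s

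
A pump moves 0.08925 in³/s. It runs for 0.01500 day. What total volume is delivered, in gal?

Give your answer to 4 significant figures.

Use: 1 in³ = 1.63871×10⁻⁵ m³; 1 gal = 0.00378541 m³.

0.08925 in³/s → 1.46255×10⁻⁶ m³/s
0.01500 day → 1296 s
V = Q × t = 1.46255×10⁻⁶ × 1296 = 0.00189546 m³
In gal: 0.00189546 / 0.00378541 = 0.500728 gal

0.5007 gal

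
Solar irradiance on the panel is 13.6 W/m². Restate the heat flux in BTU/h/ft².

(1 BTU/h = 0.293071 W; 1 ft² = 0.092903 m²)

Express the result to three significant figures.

4.31 BTU/h/ft²

13.6 W/m² is already 13.6 W/m²
13.6 W/m² ÷ 0.293071 W/BTU/h × 0.092903 m²/ft² = 4.31118 BTU/h/ft²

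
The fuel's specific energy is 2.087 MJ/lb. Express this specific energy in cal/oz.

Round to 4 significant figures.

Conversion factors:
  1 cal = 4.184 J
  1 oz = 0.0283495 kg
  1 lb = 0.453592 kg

2.087 MJ/lb × 1000000 J/MJ ÷ 0.453592 kg/lb = 4.60105×10⁶ J/kg
4.60105×10⁶ J/kg ÷ 4.184 J/cal × 0.0283495 kg/oz = 31175.3 cal/oz

3.118×10⁴ cal/oz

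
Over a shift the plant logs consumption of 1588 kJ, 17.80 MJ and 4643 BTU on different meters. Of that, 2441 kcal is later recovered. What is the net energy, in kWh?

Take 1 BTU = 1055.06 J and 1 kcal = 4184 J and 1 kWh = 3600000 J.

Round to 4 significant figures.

1588 kJ × 1000 = 1.588×10⁶ J
17.80 MJ × 1000000 = 1.78×10⁷ J
4643 BTU × 1055.06 = 4.89864×10⁶ J
2441 kcal × 4184 = 1.02131×10⁷ J
Sum: 1.588×10⁶ + 1.78×10⁷ + 4.89864×10⁶ − 1.02131×10⁷ = 1.40735×10⁷ J
In kWh: 1.40735×10⁷ / 3600000 = 3.90931 kWh

3.909 kWh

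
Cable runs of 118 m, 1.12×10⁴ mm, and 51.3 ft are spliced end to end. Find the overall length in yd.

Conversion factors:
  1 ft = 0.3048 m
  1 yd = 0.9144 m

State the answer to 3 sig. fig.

118 m (already m)
1.12×10⁴ mm × 0.001 → 11.2 m
51.3 ft × 0.3048 → 15.6362 m
Total: 118 + 11.2 + 15.6362 = 144.836 m
In yd: 144.836 / 0.9144 = 158.395 yd

158 yd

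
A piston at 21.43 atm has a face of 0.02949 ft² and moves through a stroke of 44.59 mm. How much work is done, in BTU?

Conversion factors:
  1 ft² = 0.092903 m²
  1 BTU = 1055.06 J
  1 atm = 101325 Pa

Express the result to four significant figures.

21.43 atm → 2.17139×10⁶ Pa
0.02949 ft² → 0.00273971 m²
F = P × A = 2.17139×10⁶ × 0.00273971 = 5948.98 N
44.59 mm → 0.04459 m
W = F × d = 5948.98 × 0.04459 = 265.265 J
In BTU: 265.265 / 1055.06 = 0.251422 BTU

0.2514 BTU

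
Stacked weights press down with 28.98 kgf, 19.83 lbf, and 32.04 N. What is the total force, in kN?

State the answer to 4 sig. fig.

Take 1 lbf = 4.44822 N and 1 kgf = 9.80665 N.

0.4044 kN

28.98 kgf × 9.80665 → 284.197 N
19.83 lbf × 4.44822 → 88.2082 N
32.04 N (already N)
Combined: 284.197 + 88.2082 + 32.04 = 404.445 N
In kN: 404.445 / 1000 = 0.404445 kN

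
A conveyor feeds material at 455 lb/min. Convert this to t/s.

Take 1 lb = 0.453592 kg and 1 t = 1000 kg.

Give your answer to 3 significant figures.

455 lb/min × 0.453592 kg/lb ÷ 60 s/min = 3.43974 kg/s
3.43974 kg/s ÷ 1000 kg/t = 0.00343974 t/s

0.00344 t/s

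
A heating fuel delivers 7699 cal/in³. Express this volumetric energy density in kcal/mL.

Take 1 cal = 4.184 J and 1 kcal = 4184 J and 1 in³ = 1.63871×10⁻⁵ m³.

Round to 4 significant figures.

7699 cal/in³ × 4.184 J/cal ÷ 1.63871×10⁻⁵ m³/in³ = 1.96573×10⁹ J/m³
1.96573×10⁹ J/m³ ÷ 4184 J/kcal × 10⁻⁶ m³/mL = 0.469821 kcal/mL

0.4698 kcal/mL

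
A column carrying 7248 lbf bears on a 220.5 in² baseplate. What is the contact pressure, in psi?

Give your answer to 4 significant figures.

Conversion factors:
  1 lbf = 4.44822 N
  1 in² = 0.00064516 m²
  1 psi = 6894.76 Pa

7248 lbf × 4.44822 → 32240.7 N
220.5 in² × 0.00064516 → 0.142258 m²
P = F / A = 32240.7 N / 0.142258 m² = 226635 Pa
226635 Pa ÷ (6894.76 Pa/psi) = 32.8706 psi

32.87 psi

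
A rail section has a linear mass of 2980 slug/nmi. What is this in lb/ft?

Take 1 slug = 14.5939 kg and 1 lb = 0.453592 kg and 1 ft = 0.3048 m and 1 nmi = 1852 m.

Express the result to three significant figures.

15.8 lb/ft

2980 slug/nmi × 14.5939 kg/slug ÷ 1852 m/nmi = 23.4826 kg/m
23.4826 kg/m ÷ 0.453592 kg/lb × 0.3048 m/ft = 15.7796 lb/ft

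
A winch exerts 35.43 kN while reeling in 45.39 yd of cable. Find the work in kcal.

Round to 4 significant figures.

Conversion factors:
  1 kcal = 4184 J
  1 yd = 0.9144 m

351.5 kcal

35.43 kN × 1000 → 35430 N
45.39 yd × 0.9144 → 41.5046 m
W = F × d = 35430 N × 41.5046 m = 1.47051×10⁶ J
1.47051×10⁶ J ÷ (4184 J/kcal) = 351.46 kcal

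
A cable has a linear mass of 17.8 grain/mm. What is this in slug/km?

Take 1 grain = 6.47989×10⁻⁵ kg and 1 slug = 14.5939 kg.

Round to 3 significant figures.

17.8 grain/mm × 6.47989×10⁻⁵ kg/grain ÷ 0.001 m/mm = 1.15342 kg/m
1.15342 kg/m ÷ 14.5939 kg/slug × 1000 m/km = 79.0344 slug/km

79.0 slug/km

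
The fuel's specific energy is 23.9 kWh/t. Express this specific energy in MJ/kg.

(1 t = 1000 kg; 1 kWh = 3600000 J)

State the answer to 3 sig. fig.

0.0860 MJ/kg

23.9 kWh/t × 3600000 J/kWh ÷ 1000 kg/t = 86040 J/kg
86040 J/kg ÷ 1000000 J/MJ = 0.08604 MJ/kg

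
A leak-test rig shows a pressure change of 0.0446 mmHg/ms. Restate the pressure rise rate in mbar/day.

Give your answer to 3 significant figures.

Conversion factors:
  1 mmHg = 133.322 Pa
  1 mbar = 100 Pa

5.14×10⁶ mbar/day

0.0446 mmHg/ms × 133.322 Pa/mmHg ÷ 0.001 s/ms = 5946.16 Pa/s
5946.16 Pa/s ÷ 100 Pa/mbar × 86400 s/day = 5.13748×10⁶ mbar/day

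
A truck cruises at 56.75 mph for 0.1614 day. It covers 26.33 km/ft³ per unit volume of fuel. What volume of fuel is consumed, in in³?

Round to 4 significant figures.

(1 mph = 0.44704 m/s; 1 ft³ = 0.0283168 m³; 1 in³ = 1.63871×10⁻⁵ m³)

56.75 mph → 25.3695 m/s
0.1614 day → 13945 s
d = v × t = 25.3695 × 13945 = 353778 m
26.33 km/ft³ → 929837 m/m³
V = d / (distance per unit fuel) = 353778 / 929837 = 0.380473 m³
In in³: 0.380473 / 1.63871×10⁻⁵ = 23217.8 in³

2.322×10⁴ in³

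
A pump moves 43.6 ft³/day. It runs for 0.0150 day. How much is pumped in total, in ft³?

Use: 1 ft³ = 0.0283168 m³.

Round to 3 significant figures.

43.6 ft³/day → 1.42895×10⁻⁵ m³/s
0.0150 day → 1296 s
V = Q × t = 1.42895×10⁻⁵ × 1296 = 0.0185192 m³
In ft³: 0.0185192 / 0.0283168 = 0.654 ft³

0.654 ft³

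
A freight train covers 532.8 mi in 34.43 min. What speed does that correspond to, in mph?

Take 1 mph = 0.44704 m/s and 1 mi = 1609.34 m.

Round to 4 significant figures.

532.8 mi × 1609.34 → 857456 m
34.43 min × 60 → 2065.8 s
v = d / t = 857456 m / 2065.8 s = 415.072 m/s
415.072 m/s ÷ (0.44704 m/s/mph) = 928.49 mph

928.5 mph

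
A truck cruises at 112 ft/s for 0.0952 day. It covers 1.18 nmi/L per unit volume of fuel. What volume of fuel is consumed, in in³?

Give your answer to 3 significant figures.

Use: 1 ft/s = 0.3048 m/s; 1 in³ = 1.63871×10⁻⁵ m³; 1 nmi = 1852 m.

7840 in³

112 ft/s → 34.1376 m/s
0.0952 day → 8225.28 s
d = v × t = 34.1376 × 8225.28 = 280791 m
1.18 nmi/L → 2.18536×10⁶ m/m³
V = d / (distance per unit fuel) = 280791 / 2.18536×10⁶ = 0.128487 m³
In in³: 0.128487 / 1.63871×10⁻⁵ = 7840.74 in³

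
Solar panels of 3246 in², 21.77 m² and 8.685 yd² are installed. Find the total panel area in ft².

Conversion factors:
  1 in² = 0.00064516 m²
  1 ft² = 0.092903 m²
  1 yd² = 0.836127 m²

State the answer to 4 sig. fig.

3246 in² × 0.00064516 → 2.09419 m²
21.77 m² (already m²)
8.685 yd² × 0.836127 → 7.26176 m²
Sum: 2.09419 + 21.77 + 7.26176 = 31.126 m²
In ft²: 31.126 / 0.092903 = 335.038 ft²

335.0 ft²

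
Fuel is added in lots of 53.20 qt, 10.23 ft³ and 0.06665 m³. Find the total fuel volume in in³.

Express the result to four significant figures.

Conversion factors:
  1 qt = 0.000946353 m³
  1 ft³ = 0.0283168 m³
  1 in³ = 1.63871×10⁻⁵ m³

2.482×10⁴ in³

53.20 qt × 0.000946353 → 0.050346 m³
10.23 ft³ × 0.0283168 → 0.289681 m³
0.06665 m³ (already m³)
Sum: 0.050346 + 0.289681 + 0.06665 = 0.406677 m³
In in³: 0.406677 / 1.63871×10⁻⁵ = 24816.9 in³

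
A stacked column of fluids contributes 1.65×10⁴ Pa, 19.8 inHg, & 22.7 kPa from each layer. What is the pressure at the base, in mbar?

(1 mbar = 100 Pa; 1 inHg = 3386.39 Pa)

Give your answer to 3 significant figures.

1060 mbar

1.65×10⁴ Pa (already Pa)
19.8 inHg × 3386.39 = 67050.5 Pa
22.7 kPa × 1000 = 22700 Pa
Sum: 16500 + 67050.5 + 22700 = 106250 Pa
In mbar: 106250 / 100 = 1062.5 mbar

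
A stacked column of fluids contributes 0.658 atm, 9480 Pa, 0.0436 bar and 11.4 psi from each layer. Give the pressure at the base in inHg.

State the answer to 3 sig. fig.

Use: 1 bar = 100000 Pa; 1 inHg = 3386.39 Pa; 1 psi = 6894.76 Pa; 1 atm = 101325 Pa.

0.658 atm × 101325 = 66671.8 Pa
9480 Pa (already Pa)
0.0436 bar × 100000 = 4360 Pa
11.4 psi × 6894.76 = 78600.3 Pa
Total: 66671.8 + 9480 + 4360 + 78600.3 = 159112 Pa
In inHg: 159112 / 3386.39 = 46.9857 inHg

47.0 inHg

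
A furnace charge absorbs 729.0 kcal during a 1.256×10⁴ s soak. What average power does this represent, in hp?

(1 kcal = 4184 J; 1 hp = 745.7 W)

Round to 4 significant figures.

0.3257 hp

729.0 kcal × 4184 = 3.05014×10⁶ J
P = E / t = 3.05014×10⁶ J / 12560 s = 242.846 W
242.846 W ÷ (745.7 W/hp) = 0.325662 hp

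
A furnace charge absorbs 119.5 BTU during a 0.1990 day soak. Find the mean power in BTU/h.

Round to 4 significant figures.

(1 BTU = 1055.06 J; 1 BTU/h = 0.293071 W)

119.5 BTU × 1055.06 = 126080 J
0.1990 day × 86400 = 17193.6 s
P = E / t = 126080 J / 17193.6 s = 7.33296 W
7.33296 W ÷ (0.293071 W/BTU/h) = 25.0211 BTU/h

25.02 BTU/h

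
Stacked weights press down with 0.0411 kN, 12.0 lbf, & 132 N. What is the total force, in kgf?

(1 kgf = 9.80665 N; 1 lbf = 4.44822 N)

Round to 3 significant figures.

0.0411 kN × 1000 = 41.1 N
12.0 lbf × 4.44822 = 53.3786 N
132 N (already N)
Combined: 41.1 + 53.3786 + 132 = 226.479 N
In kgf: 226.479 / 9.80665 = 23.0944 kgf

23.1 kgf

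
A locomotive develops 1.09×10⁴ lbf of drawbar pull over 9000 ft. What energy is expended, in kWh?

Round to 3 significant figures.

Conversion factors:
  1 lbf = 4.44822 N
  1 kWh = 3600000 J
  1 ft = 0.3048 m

1.09×10⁴ lbf × 4.44822 = 48485.6 N
9000 ft × 0.3048 = 2743.2 m
W = F × d = 48485.6 N × 2743.2 m = 1.33006×10⁸ J
1.33006×10⁸ J ÷ (3600000 J/kWh) = 36.9461 kWh

36.9 kWh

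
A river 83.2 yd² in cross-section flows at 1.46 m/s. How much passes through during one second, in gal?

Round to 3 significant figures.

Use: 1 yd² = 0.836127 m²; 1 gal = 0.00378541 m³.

83.2 yd² × 0.836127 → 69.5658 m²
V = v × A × t = 1.46 m/s × 69.5658 m² × 1 s = 101.566 m³
101.566 m³ ÷ (0.00378541 m³/gal) = 26830.9 gal

2.68×10⁴ gal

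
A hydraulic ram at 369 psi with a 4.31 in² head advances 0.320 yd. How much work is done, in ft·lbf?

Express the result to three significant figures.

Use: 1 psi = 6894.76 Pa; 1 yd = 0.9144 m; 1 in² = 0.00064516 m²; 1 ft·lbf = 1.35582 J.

369 psi → 2.54417×10⁶ Pa
4.31 in² → 0.00278064 m²
F = P × A = 2.54417×10⁶ × 0.00278064 = 7074.42 N
0.320 yd → 0.292608 m
W = F × d = 7074.42 × 0.292608 = 2070.03 J
In ft·lbf: 2070.03 / 1.35582 = 1526.77 ft·lbf

1530 ft·lbf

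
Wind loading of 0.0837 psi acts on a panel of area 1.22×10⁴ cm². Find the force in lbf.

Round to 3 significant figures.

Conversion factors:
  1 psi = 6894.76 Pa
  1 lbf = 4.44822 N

158 lbf

0.0837 psi × 6894.76 → 577.091 Pa
1.22×10⁴ cm² × 0.0001 → 1.22 m²
F = P × A = 577.091 Pa × 1.22 m² = 704.051 N
704.051 N ÷ (4.44822 N/lbf) = 158.277 lbf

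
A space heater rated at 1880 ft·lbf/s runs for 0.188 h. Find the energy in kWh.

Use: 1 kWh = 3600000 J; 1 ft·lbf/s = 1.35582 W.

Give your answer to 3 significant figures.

0.479 kWh

1880 ft·lbf/s × 1.35582 = 2548.94 W
0.188 h × 3600 = 676.8 s
E = P × t = 2548.94 W × 676.8 s = 1.72512×10⁶ J
1.72512×10⁶ J ÷ (3600000 J/kWh) = 0.4792 kWh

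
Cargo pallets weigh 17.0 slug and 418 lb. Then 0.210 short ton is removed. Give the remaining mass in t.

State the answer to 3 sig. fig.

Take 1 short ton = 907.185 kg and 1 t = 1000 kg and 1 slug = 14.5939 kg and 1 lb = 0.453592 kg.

0.247 t

17.0 slug × 14.5939 = 248.096 kg
418 lb × 0.453592 = 189.601 kg
0.210 short ton × 907.185 = 190.509 kg
Sum: 248.096 + 189.601 − 190.509 = 247.188 kg
In t: 247.188 / 1000 = 0.247188 t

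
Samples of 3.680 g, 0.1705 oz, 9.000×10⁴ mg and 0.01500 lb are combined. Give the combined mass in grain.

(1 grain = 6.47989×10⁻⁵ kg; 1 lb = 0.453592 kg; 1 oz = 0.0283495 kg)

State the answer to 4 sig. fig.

1625 grain

3.680 g × 0.001 = 0.00368 kg
0.1705 oz × 0.0283495 = 0.00483359 kg
9.000×10⁴ mg × 10⁻⁶ = 0.09 kg
0.01500 lb × 0.453592 = 0.00680388 kg
Total: 0.00368 + 0.00483359 + 0.09 + 0.00680388 = 0.105317 kg
In grain: 0.105317 / 6.47989×10⁻⁵ = 1625.29 grain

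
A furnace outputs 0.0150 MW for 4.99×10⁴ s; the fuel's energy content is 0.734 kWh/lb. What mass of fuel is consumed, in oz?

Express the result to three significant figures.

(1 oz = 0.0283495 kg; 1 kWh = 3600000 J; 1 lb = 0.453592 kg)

0.0150 MW → 15000 W
E = P × t = 15000 × 49900 = 7.485×10⁸ J
0.734 kWh/lb → 5.8255×10⁶ J/kg
m = E / e_s = 7.485×10⁸ / 5.8255×10⁶ = 128.487 kg
In oz: 128.487 / 0.0283495 = 4532.25 oz

4530 oz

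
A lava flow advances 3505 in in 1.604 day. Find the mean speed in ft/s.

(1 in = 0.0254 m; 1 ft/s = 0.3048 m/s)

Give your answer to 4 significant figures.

3505 in × 0.0254 = 89.027 m
1.604 day × 86400 = 138586 s
v = d / t = 89.027 m / 138586 s = 6.42395×10⁻⁴ m/s
6.42395×10⁻⁴ m/s ÷ (0.3048 m/s/ft/s) = 0.0021076 ft/s

0.002108 ft/s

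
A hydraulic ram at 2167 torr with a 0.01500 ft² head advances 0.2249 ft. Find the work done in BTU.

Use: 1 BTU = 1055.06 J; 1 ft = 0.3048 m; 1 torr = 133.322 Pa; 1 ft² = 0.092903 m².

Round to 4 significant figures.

0.02616 BTU

2167 torr → 288909 Pa
0.01500 ft² → 0.00139354 m²
F = P × A = 288909 × 0.00139354 = 402.606 N
0.2249 ft → 0.0685495 m
W = F × d = 402.606 × 0.0685495 = 27.5984 J
In BTU: 27.5984 / 1055.06 = 0.0261581 BTU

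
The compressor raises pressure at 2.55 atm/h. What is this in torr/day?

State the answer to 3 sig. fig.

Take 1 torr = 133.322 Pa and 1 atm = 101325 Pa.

4.65×10⁴ torr/day

2.55 atm/h × 101325 Pa/atm ÷ 3600 s/h = 71.7719 Pa/s
71.7719 Pa/s ÷ 133.322 Pa/torr × 86400 s/day = 46512.1 torr/day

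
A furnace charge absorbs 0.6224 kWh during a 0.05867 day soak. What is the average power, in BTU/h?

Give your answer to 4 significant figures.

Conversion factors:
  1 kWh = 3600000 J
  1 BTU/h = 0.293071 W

1508 BTU/h

0.6224 kWh × 3600000 = 2.24064×10⁶ J
0.05867 day × 86400 = 5069.09 s
P = E / t = 2.24064×10⁶ J / 5069.09 s = 442.02 W
442.02 W ÷ (0.293071 W/BTU/h) = 1508.24 BTU/h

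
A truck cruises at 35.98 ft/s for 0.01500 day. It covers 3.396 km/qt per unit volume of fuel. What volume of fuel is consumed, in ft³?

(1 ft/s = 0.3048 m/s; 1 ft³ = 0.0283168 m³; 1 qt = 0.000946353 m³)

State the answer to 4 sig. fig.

35.98 ft/s → 10.9667 m/s
0.01500 day → 1296 s
d = v × t = 10.9667 × 1296 = 14212.8 m
3.396 km/qt → 3.58851×10⁶ m/m³
V = d / (distance per unit fuel) = 14212.8 / 3.58851×10⁶ = 0.00396064 m³
In ft³: 0.00396064 / 0.0283168 = 0.139869 ft³

0.1399 ft³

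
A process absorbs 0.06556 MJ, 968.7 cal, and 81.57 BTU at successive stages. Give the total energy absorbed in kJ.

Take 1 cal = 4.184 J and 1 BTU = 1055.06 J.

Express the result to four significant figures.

155.7 kJ

0.06556 MJ × 1000000 = 65560 J
968.7 cal × 4.184 = 4053.04 J
81.57 BTU × 1055.06 = 86061.2 J
Sum: 65560 + 4053.04 + 86061.2 = 155674 J
In kJ: 155674 / 1000 = 155.674 kJ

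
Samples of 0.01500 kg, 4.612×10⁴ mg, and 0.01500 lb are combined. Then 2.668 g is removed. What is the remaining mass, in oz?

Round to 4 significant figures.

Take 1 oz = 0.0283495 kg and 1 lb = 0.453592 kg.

2.302 oz

0.01500 kg (already kg)
4.612×10⁴ mg × 10⁻⁶ = 0.04612 kg
0.01500 lb × 0.453592 = 0.00680388 kg
2.668 g × 0.001 = 0.002668 kg
Net: 0.015 + 0.04612 + 0.00680388 − 0.002668 = 0.0652559 kg
In oz: 0.0652559 / 0.0283495 = 2.30184 oz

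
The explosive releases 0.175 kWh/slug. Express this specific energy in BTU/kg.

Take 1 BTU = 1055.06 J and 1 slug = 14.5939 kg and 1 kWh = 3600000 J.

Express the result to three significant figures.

0.175 kWh/slug × 3600000 J/kWh ÷ 14.5939 kg/slug = 43168.7 J/kg
43168.7 J/kg ÷ 1055.06 J/BTU = 40.9159 BTU/kg

40.9 BTU/kg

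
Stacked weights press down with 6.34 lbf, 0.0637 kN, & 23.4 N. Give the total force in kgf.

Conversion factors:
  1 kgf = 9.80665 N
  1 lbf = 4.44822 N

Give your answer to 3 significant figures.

6.34 lbf × 4.44822 → 28.2017 N
0.0637 kN × 1000 → 63.7 N
23.4 N (already N)
Total: 28.2017 + 63.7 + 23.4 = 115.302 N
In kgf: 115.302 / 9.80665 = 11.7575 kgf

11.8 kgf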